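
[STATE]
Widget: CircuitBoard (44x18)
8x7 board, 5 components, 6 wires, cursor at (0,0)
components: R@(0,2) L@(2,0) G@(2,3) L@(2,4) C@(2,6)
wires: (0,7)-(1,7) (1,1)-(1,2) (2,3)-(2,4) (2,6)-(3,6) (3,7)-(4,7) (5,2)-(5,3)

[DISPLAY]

   0 1 2 3 4 5 6 7                          
0  [.]      R                   ·           
                                │           
1       · ─ ·                   ·           
                                            
2   L           G ─ L       C               
                            │               
3                           ·   ·           
                                │           
4                               ·           
                                            
5           · ─ ·                           
                                            
6                                           
Cursor: (0,0)                               
                                            
                                            
                                            


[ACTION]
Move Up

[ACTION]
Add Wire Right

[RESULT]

   0 1 2 3 4 5 6 7                          
0  [.]─ ·   R                   ·           
                                │           
1       · ─ ·                   ·           
                                            
2   L           G ─ L       C               
                            │               
3                           ·   ·           
                                │           
4                               ·           
                                            
5           · ─ ·                           
                                            
6                                           
Cursor: (0,0)                               
                                            
                                            
                                            


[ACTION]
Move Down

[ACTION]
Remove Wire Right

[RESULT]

   0 1 2 3 4 5 6 7                          
0   · ─ ·   R                   ·           
                                │           
1  [.]  · ─ ·                   ·           
                                            
2   L           G ─ L       C               
                            │               
3                           ·   ·           
                                │           
4                               ·           
                                            
5           · ─ ·                           
                                            
6                                           
Cursor: (1,0)                               
                                            
                                            
                                            


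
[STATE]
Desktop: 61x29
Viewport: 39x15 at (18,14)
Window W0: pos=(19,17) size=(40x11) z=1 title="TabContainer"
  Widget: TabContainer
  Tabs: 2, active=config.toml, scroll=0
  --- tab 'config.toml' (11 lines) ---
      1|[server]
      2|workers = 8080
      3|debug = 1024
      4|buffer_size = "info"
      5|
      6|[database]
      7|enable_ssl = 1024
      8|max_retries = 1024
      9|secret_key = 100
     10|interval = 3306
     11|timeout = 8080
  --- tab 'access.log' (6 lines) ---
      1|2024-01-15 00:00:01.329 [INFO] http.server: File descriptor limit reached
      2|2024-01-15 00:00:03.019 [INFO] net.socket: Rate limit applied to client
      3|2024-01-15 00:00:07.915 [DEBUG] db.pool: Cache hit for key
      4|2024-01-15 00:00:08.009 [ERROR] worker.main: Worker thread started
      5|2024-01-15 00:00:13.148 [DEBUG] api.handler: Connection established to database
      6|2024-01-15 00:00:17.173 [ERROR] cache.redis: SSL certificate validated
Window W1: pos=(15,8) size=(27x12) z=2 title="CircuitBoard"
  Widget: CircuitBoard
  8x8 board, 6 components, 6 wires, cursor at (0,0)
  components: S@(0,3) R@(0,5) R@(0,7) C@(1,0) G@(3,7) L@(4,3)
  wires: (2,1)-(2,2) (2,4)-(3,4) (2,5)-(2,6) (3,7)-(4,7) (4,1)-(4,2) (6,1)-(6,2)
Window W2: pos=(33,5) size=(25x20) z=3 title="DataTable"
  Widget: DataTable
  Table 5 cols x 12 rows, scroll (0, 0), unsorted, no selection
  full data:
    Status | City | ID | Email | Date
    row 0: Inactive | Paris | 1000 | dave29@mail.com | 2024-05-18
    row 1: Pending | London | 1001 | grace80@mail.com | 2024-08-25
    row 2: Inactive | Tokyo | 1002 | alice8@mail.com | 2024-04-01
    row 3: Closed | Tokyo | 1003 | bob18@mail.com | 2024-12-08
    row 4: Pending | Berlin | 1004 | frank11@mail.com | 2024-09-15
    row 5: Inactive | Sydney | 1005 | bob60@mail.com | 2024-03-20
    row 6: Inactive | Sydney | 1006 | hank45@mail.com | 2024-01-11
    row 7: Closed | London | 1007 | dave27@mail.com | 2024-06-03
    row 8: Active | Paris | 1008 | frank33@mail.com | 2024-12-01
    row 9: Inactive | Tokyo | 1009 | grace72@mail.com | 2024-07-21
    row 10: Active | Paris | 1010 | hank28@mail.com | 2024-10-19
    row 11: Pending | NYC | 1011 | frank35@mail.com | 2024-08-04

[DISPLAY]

  C            ┃Pending │Berlin│1004│fr
               ┃Inactive│Sydney│1005│bo
      · ─ ·    ┃Inactive│Sydney│1006│ha
               ┃Closed  │London│1007│da
               ┃Active  │Paris │1008│fr
━━━━━━━━━━━━━━━┃Inactive│Tokyo │1009│gr
 ┃[config.toml]┃Active  │Paris │1010│ha
 ┃─────────────┃Pending │NYC   │1011│fr
 ┃[server]     ┃                       
 ┃workers = 808┃                       
 ┃debug = 1024 ┗━━━━━━━━━━━━━━━━━━━━━━━
 ┃buffer_size = "info"                 
 ┃                                     
 ┗━━━━━━━━━━━━━━━━━━━━━━━━━━━━━━━━━━━━━
                                       


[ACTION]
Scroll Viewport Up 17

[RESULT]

                                       
                                       
                                       
                                       
                                       
               ┏━━━━━━━━━━━━━━━━━━━━━━━
               ┃ DataTable             
               ┠───────────────────────
━━━━━━━━━━━━━━━┃Status  │City  │ID  │Em
ircuitBoard    ┃────────┼──────┼────┼──
───────────────┃Inactive│Paris │1000│da
 0 1 2 3 4 5 6 ┃Pending │London│1001│gr
 [.]          S┃Inactive│Tokyo │1002│al
               ┃Closed  │Tokyo │1003│bo
  C            ┃Pending │Berlin│1004│fr


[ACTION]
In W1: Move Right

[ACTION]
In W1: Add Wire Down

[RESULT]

                                       
                                       
                                       
                                       
                                       
               ┏━━━━━━━━━━━━━━━━━━━━━━━
               ┃ DataTable             
               ┠───────────────────────
━━━━━━━━━━━━━━━┃Status  │City  │ID  │Em
ircuitBoard    ┃────────┼──────┼────┼──
───────────────┃Inactive│Paris │1000│da
 0 1 2 3 4 5 6 ┃Pending │London│1001│gr
     [.]      S┃Inactive│Tokyo │1002│al
      │        ┃Closed  │Tokyo │1003│bo
  C   ·        ┃Pending │Berlin│1004│fr


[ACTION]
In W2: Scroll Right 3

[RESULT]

                                       
                                       
                                       
                                       
                                       
               ┏━━━━━━━━━━━━━━━━━━━━━━━
               ┃ DataTable             
               ┠───────────────────────
━━━━━━━━━━━━━━━┃tus  │City  │ID  │Email
ircuitBoard    ┃─────┼──────┼────┼─────
───────────────┃ctive│Paris │1000│dave2
 0 1 2 3 4 5 6 ┃ding │London│1001│grace
     [.]      S┃ctive│Tokyo │1002│alice
      │        ┃sed  │Tokyo │1003│bob18
  C   ·        ┃ding │Berlin│1004│frank


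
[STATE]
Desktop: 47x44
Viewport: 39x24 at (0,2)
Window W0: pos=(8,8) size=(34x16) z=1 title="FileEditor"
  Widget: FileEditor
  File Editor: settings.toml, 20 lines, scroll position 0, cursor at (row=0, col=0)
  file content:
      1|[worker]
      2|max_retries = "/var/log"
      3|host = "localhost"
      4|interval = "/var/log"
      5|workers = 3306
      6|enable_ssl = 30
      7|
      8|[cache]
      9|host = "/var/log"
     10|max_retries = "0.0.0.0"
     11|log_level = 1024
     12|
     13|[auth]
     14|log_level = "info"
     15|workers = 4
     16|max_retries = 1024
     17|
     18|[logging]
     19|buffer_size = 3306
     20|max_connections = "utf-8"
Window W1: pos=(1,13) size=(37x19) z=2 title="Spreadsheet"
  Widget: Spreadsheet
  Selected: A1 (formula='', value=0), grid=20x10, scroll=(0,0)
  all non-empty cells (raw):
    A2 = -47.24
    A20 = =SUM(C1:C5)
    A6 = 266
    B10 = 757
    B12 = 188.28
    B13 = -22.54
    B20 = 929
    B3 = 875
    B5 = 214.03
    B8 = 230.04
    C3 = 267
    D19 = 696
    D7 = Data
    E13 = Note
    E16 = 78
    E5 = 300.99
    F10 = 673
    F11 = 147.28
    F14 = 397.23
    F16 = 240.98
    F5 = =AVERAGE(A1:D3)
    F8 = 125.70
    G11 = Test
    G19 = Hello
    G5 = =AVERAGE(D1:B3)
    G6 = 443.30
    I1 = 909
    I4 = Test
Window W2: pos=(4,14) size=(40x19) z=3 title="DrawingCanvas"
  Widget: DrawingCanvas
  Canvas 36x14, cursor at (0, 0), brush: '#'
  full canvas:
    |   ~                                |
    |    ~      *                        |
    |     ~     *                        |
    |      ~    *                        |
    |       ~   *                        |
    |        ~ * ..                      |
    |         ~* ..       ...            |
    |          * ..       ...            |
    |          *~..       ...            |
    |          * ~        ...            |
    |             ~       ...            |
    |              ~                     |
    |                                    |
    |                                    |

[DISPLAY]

                                       
                                       
                                       
                                       
                                       
                                       
        ┏━━━━━━━━━━━━━━━━━━━━━━━━━━━━━━
        ┃ FileEditor                   
        ┠──────────────────────────────
        ┃█worker]                      
        ┃max_retries = "/var/log"      
 ┏━━━━━━━━━━━━━━━━━━━━━━━━━━━━━━━━━━━┓ 
 ┃ S┏━━━━━━━━━━━━━━━━━━━━━━━━━━━━━━━━━━
 ┠──┃ DrawingCanvas                    
 ┃A1┠──────────────────────────────────
 ┃  ┃+  ~                              
 ┃--┃    ~      *                      
 ┃  ┃     ~     *                      
 ┃  ┃      ~    *                      
 ┃  ┃       ~   *                      
 ┃  ┃        ~ * ..                    
 ┃  ┃         ~* ..       ...          
 ┃  ┃          * ..       ...          
 ┃  ┃          *~..       ...          


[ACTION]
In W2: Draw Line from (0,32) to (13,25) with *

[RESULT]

                                       
                                       
                                       
                                       
                                       
                                       
        ┏━━━━━━━━━━━━━━━━━━━━━━━━━━━━━━
        ┃ FileEditor                   
        ┠──────────────────────────────
        ┃█worker]                      
        ┃max_retries = "/var/log"      
 ┏━━━━━━━━━━━━━━━━━━━━━━━━━━━━━━━━━━━┓ 
 ┃ S┏━━━━━━━━━━━━━━━━━━━━━━━━━━━━━━━━━━
 ┠──┃ DrawingCanvas                    
 ┃A1┠──────────────────────────────────
 ┃  ┃+  ~                            * 
 ┃--┃    ~      *                   *  
 ┃  ┃     ~     *                   *  
 ┃  ┃      ~    *                  *   
 ┃  ┃       ~   *                  *   
 ┃  ┃        ~ * ..               *    
 ┃  ┃         ~* ..       ...     *    
 ┃  ┃          * ..       ...    *     
 ┃  ┃          *~..       ...    *     


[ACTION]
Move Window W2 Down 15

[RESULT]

                                       
                                       
                                       
                                       
                                       
                                       
        ┏━━━━━━━━━━━━━━━━━━━━━━━━━━━━━━
        ┃ FileEditor                   
        ┠──────────────────────────────
        ┃█worker]                      
        ┃max_retries = "/var/log"      
 ┏━━━━━━━━━━━━━━━━━━━━━━━━━━━━━━━━━━━┓ 
 ┃ Spreadsheet                       ┃ 
 ┠───────────────────────────────────┨ 
 ┃A1:                                ┃ 
 ┃       A       B       C       D   ┃ 
 ┃-----------------------------------┃ 
 ┃  1      [0]       0       0       ┃ 
 ┃  2   -47.24       0       0       ┃ 
 ┃  3        0     875     267       ┃ 
 ┃  4        0       0       0       ┃ 
 ┃  5        0  214.03       0       ┃━
 ┃  6      266       0       0       ┃ 
 ┃  ┏━━━━━━━━━━━━━━━━━━━━━━━━━━━━━━━━━━


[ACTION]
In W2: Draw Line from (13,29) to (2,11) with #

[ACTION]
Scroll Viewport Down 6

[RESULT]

        ┏━━━━━━━━━━━━━━━━━━━━━━━━━━━━━━
        ┃ FileEditor                   
        ┠──────────────────────────────
        ┃█worker]                      
        ┃max_retries = "/var/log"      
 ┏━━━━━━━━━━━━━━━━━━━━━━━━━━━━━━━━━━━┓ 
 ┃ Spreadsheet                       ┃ 
 ┠───────────────────────────────────┨ 
 ┃A1:                                ┃ 
 ┃       A       B       C       D   ┃ 
 ┃-----------------------------------┃ 
 ┃  1      [0]       0       0       ┃ 
 ┃  2   -47.24       0       0       ┃ 
 ┃  3        0     875     267       ┃ 
 ┃  4        0       0       0       ┃ 
 ┃  5        0  214.03       0       ┃━
 ┃  6      266       0       0       ┃ 
 ┃  ┏━━━━━━━━━━━━━━━━━━━━━━━━━━━━━━━━━━
 ┃  ┃ DrawingCanvas                    
 ┃  ┠──────────────────────────────────
 ┃ 1┃+  ~                            * 
 ┃ 1┃    ~      *                   *  
 ┃ 1┃     ~     #                   *  
 ┗━━┃      ~    *##                *   


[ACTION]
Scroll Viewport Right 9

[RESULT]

┏━━━━━━━━━━━━━━━━━━━━━━━━━━━━━━━━┓     
┃ FileEditor                     ┃     
┠────────────────────────────────┨     
┃█worker]                       ▲┃     
┃max_retries = "/var/log"       █┃     
━━━━━━━━━━━━━━━━━━━━━━━━━━━━━┓  ░┃     
dsheet                       ┃  ░┃     
─────────────────────────────┨  ░┃     
                             ┃  ░┃     
 A       B       C       D   ┃  ░┃     
-----------------------------┃  ░┃     
   [0]       0       0       ┃  ░┃     
-47.24       0       0       ┃  ░┃     
     0     875     267       ┃  ░┃     
     0       0       0       ┃  ▼┃     
     0  214.03       0       ┃━━━┛     
   266       0       0       ┃         
━━━━━━━━━━━━━━━━━━━━━━━━━━━━━━━━━━━┓   
awingCanvas                        ┃   
───────────────────────────────────┨   
~                            *     ┃   
 ~      *                   *      ┃   
  ~     #                   *      ┃   
   ~    *##                *       ┃   


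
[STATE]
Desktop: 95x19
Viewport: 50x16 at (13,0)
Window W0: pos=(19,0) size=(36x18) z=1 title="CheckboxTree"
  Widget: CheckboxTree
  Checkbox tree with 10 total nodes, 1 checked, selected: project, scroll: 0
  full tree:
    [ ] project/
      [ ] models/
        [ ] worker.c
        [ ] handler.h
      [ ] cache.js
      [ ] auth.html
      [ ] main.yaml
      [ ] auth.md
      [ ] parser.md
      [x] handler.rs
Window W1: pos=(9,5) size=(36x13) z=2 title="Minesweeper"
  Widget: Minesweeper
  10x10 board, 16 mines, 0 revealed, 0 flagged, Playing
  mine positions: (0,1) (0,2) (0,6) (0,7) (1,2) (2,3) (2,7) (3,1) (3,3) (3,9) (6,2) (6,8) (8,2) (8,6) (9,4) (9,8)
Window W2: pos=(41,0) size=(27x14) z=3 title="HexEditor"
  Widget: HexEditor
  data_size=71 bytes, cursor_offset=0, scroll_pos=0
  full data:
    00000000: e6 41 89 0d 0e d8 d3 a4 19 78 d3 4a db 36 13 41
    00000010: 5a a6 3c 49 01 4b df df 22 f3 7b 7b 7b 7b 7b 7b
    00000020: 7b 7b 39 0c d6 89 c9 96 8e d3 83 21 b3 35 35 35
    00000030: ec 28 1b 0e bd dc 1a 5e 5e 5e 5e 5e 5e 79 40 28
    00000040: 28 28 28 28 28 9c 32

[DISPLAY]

      ┏━━━━━━━━━━━━━━━━━━━━━┏━━━━━━━━━━━━━━━━━━━━━
      ┃ CheckboxTree        ┃ HexEditor           
      ┠─────────────────────┠─────────────────────
      ┃>[-] project/        ┃00000000  E6 41 89 0d
      ┃   [ ] models/       ┃00000010  5a a6 3c 49
━━━━━━━━━━━━━━━━━━━━━━━━━━━━┃00000020  7b 7b 39 0c
nesweeper                   ┃00000030  ec 28 1b 0e
────────────────────────────┃00000040  28 28 28 28
■■■■■■■                     ┃                     
■■■■■■■                     ┃                     
■■■■■■■                     ┃                     
■■■■■■■                     ┃                     
■■■■■■■                     ┃                     
■■■■■■■                     ┗━━━━━━━━━━━━━━━━━━━━━
■■■■■■■                        ┃         ┃        
■■■■■■■                        ┃         ┃        


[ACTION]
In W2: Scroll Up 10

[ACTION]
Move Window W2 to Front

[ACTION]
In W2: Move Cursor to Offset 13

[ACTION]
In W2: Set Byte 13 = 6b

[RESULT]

      ┏━━━━━━━━━━━━━━━━━━━━━┏━━━━━━━━━━━━━━━━━━━━━
      ┃ CheckboxTree        ┃ HexEditor           
      ┠─────────────────────┠─────────────────────
      ┃>[-] project/        ┃00000000  e6 41 89 0d
      ┃   [ ] models/       ┃00000010  5a a6 3c 49
━━━━━━━━━━━━━━━━━━━━━━━━━━━━┃00000020  7b 7b 39 0c
nesweeper                   ┃00000030  ec 28 1b 0e
────────────────────────────┃00000040  28 28 28 28
■■■■■■■                     ┃                     
■■■■■■■                     ┃                     
■■■■■■■                     ┃                     
■■■■■■■                     ┃                     
■■■■■■■                     ┃                     
■■■■■■■                     ┗━━━━━━━━━━━━━━━━━━━━━
■■■■■■■                        ┃         ┃        
■■■■■■■                        ┃         ┃        


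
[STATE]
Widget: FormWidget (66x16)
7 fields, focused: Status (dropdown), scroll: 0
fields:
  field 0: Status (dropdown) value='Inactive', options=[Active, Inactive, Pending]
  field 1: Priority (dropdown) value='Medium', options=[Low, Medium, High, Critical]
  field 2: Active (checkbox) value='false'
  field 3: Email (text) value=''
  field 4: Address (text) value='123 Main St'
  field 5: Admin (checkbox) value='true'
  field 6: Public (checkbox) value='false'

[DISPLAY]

> Status:     [Inactive                                         ▼]
  Priority:   [Medium                                           ▼]
  Active:     [ ]                                                 
  Email:      [                                                  ]
  Address:    [123 Main St                                       ]
  Admin:      [x]                                                 
  Public:     [ ]                                                 
                                                                  
                                                                  
                                                                  
                                                                  
                                                                  
                                                                  
                                                                  
                                                                  
                                                                  


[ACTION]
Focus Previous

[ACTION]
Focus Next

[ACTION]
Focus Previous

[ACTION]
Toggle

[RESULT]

  Status:     [Inactive                                         ▼]
  Priority:   [Medium                                           ▼]
  Active:     [ ]                                                 
  Email:      [                                                  ]
  Address:    [123 Main St                                       ]
  Admin:      [x]                                                 
> Public:     [x]                                                 
                                                                  
                                                                  
                                                                  
                                                                  
                                                                  
                                                                  
                                                                  
                                                                  
                                                                  


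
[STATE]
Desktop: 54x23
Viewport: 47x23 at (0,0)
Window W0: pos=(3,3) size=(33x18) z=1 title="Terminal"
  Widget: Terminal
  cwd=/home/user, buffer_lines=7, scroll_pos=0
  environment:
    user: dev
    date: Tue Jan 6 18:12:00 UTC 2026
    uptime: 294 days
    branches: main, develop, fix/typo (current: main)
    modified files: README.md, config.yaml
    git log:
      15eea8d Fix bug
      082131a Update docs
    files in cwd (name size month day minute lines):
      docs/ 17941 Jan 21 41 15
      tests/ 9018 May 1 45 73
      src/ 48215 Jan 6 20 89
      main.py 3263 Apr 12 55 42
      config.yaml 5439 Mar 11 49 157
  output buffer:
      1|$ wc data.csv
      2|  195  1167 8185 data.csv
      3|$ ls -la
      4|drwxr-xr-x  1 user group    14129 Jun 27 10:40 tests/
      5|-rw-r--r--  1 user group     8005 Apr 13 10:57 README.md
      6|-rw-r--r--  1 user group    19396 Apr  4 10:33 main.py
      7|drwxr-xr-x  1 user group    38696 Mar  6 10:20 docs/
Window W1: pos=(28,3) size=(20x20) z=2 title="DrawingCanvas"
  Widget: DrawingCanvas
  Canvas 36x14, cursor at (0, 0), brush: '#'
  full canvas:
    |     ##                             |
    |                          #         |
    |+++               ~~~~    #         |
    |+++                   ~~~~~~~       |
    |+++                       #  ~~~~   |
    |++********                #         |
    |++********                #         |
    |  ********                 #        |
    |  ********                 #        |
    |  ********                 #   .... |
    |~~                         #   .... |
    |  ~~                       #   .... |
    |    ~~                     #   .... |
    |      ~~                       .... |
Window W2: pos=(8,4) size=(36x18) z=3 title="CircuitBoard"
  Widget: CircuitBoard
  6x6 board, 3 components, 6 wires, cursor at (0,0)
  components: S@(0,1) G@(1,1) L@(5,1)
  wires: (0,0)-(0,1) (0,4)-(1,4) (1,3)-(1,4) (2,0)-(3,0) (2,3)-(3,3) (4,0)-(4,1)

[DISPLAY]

                                               
                                               
                                               
   ┏━━━━━━━━━━━━━━━━━━━━━━━━┏━━━━━━━━━━━━━━━━━━
   ┃ Ter┏━━━━━━━━━━━━━━━━━━━━━━━━━━━━━━━━━━┓   
   ┠────┃ CircuitBoard                     ┃───
   ┃$ wc┠──────────────────────────────────┨   
   ┃  19┃   0 1 2 3 4 5                    ┃   
   ┃$ ls┃0  [.]─ S           ·             ┃   
   ┃drwx┃                    │             ┃   
   ┃-rw-┃1       G       · ─ ·             ┃   
   ┃-rw-┃                                  ┃   
   ┃drwx┃2   ·           ·                 ┃   
   ┃$ █ ┃    │           │                 ┃   
   ┃    ┃3   ·           ·                 ┃   
   ┃    ┃                                  ┃   
   ┃    ┃4   · ─ ·                         ┃   
   ┃    ┃                                  ┃   
   ┃    ┃5       L                         ┃   
   ┃    ┃Cursor: (0,0)                     ┃   
   ┗━━━━┃                                  ┃   
        ┗━━━━━━━━━━━━━━━━━━━━━━━━━━━━━━━━━━┛   
                            ┗━━━━━━━━━━━━━━━━━━


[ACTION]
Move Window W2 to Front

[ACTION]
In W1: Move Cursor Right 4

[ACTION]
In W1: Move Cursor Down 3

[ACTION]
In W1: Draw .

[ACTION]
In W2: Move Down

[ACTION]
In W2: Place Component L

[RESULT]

                                               
                                               
                                               
   ┏━━━━━━━━━━━━━━━━━━━━━━━━┏━━━━━━━━━━━━━━━━━━
   ┃ Ter┏━━━━━━━━━━━━━━━━━━━━━━━━━━━━━━━━━━┓   
   ┠────┃ CircuitBoard                     ┃───
   ┃$ wc┠──────────────────────────────────┨   
   ┃  19┃   0 1 2 3 4 5                    ┃   
   ┃$ ls┃0   · ─ S           ·             ┃   
   ┃drwx┃                    │             ┃   
   ┃-rw-┃1  [L]  G       · ─ ·             ┃   
   ┃-rw-┃                                  ┃   
   ┃drwx┃2   ·           ·                 ┃   
   ┃$ █ ┃    │           │                 ┃   
   ┃    ┃3   ·           ·                 ┃   
   ┃    ┃                                  ┃   
   ┃    ┃4   · ─ ·                         ┃   
   ┃    ┃                                  ┃   
   ┃    ┃5       L                         ┃   
   ┃    ┃Cursor: (1,0)                     ┃   
   ┗━━━━┃                                  ┃   
        ┗━━━━━━━━━━━━━━━━━━━━━━━━━━━━━━━━━━┛   
                            ┗━━━━━━━━━━━━━━━━━━


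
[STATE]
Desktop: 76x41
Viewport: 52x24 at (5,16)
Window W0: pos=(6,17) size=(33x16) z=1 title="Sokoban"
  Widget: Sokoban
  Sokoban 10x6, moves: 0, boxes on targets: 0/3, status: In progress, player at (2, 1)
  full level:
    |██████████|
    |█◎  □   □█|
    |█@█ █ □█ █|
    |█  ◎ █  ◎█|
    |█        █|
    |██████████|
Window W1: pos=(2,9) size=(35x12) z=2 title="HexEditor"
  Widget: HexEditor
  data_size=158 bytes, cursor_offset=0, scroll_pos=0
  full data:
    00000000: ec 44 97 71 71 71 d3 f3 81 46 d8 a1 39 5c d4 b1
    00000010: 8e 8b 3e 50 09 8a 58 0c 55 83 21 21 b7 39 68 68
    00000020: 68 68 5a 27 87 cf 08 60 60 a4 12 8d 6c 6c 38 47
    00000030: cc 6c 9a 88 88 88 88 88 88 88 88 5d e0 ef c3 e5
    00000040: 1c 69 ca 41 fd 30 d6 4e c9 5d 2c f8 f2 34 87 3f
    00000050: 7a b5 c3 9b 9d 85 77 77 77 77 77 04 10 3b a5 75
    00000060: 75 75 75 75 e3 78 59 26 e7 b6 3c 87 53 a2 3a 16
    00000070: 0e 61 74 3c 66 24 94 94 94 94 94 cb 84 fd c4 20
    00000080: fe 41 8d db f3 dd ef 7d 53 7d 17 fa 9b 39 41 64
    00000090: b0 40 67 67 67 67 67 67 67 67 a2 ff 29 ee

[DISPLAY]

000040  1c 69 ca 41 fd 30 d6 4e┃                    
000050  7a b5 c3 9b 9d 85 77 77┃━┓                  
000060  75 75 75 75 e3 78 59 26┃ ┃                  
000070  0e 61 74 3c 66 24 94 94┃─┨                  
━━━━━━━━━━━━━━━━━━━━━━━━━━━━━━━┛ ┃                  
 ┃█◎  □   □█                     ┃                  
 ┃█@█ █ □█ █                     ┃                  
 ┃█  ◎ █  ◎█                     ┃                  
 ┃█        █                     ┃                  
 ┃██████████                     ┃                  
 ┃Moves: 0  0/3                  ┃                  
 ┃                               ┃                  
 ┃                               ┃                  
 ┃                               ┃                  
 ┃                               ┃                  
 ┃                               ┃                  
 ┗━━━━━━━━━━━━━━━━━━━━━━━━━━━━━━━┛                  
                                                    
                                                    
                                                    
                                                    
                                                    
                                                    
                                                    


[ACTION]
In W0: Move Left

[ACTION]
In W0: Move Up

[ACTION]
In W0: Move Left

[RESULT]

000040  1c 69 ca 41 fd 30 d6 4e┃                    
000050  7a b5 c3 9b 9d 85 77 77┃━┓                  
000060  75 75 75 75 e3 78 59 26┃ ┃                  
000070  0e 61 74 3c 66 24 94 94┃─┨                  
━━━━━━━━━━━━━━━━━━━━━━━━━━━━━━━┛ ┃                  
 ┃█+  □   □█                     ┃                  
 ┃█ █ █ □█ █                     ┃                  
 ┃█  ◎ █  ◎█                     ┃                  
 ┃█        █                     ┃                  
 ┃██████████                     ┃                  
 ┃Moves: 1  0/3                  ┃                  
 ┃                               ┃                  
 ┃                               ┃                  
 ┃                               ┃                  
 ┃                               ┃                  
 ┃                               ┃                  
 ┗━━━━━━━━━━━━━━━━━━━━━━━━━━━━━━━┛                  
                                                    
                                                    
                                                    
                                                    
                                                    
                                                    
                                                    


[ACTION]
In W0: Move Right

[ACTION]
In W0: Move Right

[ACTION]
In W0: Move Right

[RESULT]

000040  1c 69 ca 41 fd 30 d6 4e┃                    
000050  7a b5 c3 9b 9d 85 77 77┃━┓                  
000060  75 75 75 75 e3 78 59 26┃ ┃                  
000070  0e 61 74 3c 66 24 94 94┃─┨                  
━━━━━━━━━━━━━━━━━━━━━━━━━━━━━━━┛ ┃                  
 ┃█◎  @□  □█                     ┃                  
 ┃█ █ █ □█ █                     ┃                  
 ┃█  ◎ █  ◎█                     ┃                  
 ┃█        █                     ┃                  
 ┃██████████                     ┃                  
 ┃Moves: 4  0/3                  ┃                  
 ┃                               ┃                  
 ┃                               ┃                  
 ┃                               ┃                  
 ┃                               ┃                  
 ┃                               ┃                  
 ┗━━━━━━━━━━━━━━━━━━━━━━━━━━━━━━━┛                  
                                                    
                                                    
                                                    
                                                    
                                                    
                                                    
                                                    


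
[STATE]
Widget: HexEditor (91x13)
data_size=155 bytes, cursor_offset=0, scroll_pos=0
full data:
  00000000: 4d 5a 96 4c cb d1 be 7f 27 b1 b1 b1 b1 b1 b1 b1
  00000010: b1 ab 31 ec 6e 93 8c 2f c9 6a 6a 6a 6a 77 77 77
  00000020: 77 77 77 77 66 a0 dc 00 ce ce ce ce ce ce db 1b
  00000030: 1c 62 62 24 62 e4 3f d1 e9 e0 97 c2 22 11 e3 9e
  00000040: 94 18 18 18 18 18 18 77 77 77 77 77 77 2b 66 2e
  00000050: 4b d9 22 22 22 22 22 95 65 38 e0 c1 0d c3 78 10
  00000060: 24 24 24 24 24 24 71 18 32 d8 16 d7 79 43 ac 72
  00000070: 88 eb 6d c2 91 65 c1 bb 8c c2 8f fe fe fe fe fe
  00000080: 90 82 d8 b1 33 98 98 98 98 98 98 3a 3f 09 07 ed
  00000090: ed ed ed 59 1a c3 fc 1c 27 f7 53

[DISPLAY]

00000000  4D 5a 96 4c cb d1 be 7f  27 b1 b1 b1 b1 b1 b1 b1  |MZ.L....'.......|             
00000010  b1 ab 31 ec 6e 93 8c 2f  c9 6a 6a 6a 6a 77 77 77  |..1.n../.jjjjwww|             
00000020  77 77 77 77 66 a0 dc 00  ce ce ce ce ce ce db 1b  |wwwwf...........|             
00000030  1c 62 62 24 62 e4 3f d1  e9 e0 97 c2 22 11 e3 9e  |.bb$b.?....."...|             
00000040  94 18 18 18 18 18 18 77  77 77 77 77 77 2b 66 2e  |.......wwwwww+f.|             
00000050  4b d9 22 22 22 22 22 95  65 38 e0 c1 0d c3 78 10  |K.""""".e8....x.|             
00000060  24 24 24 24 24 24 71 18  32 d8 16 d7 79 43 ac 72  |$$$$$$q.2...yC.r|             
00000070  88 eb 6d c2 91 65 c1 bb  8c c2 8f fe fe fe fe fe  |..m..e..........|             
00000080  90 82 d8 b1 33 98 98 98  98 98 98 3a 3f 09 07 ed  |....3......:?...|             
00000090  ed ed ed 59 1a c3 fc 1c  27 f7 53                 |...Y....'.S     |             
                                                                                           
                                                                                           
                                                                                           


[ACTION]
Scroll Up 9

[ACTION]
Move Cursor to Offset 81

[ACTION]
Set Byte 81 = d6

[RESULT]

00000000  4d 5a 96 4c cb d1 be 7f  27 b1 b1 b1 b1 b1 b1 b1  |MZ.L....'.......|             
00000010  b1 ab 31 ec 6e 93 8c 2f  c9 6a 6a 6a 6a 77 77 77  |..1.n../.jjjjwww|             
00000020  77 77 77 77 66 a0 dc 00  ce ce ce ce ce ce db 1b  |wwwwf...........|             
00000030  1c 62 62 24 62 e4 3f d1  e9 e0 97 c2 22 11 e3 9e  |.bb$b.?....."...|             
00000040  94 18 18 18 18 18 18 77  77 77 77 77 77 2b 66 2e  |.......wwwwww+f.|             
00000050  4b D6 22 22 22 22 22 95  65 38 e0 c1 0d c3 78 10  |K.""""".e8....x.|             
00000060  24 24 24 24 24 24 71 18  32 d8 16 d7 79 43 ac 72  |$$$$$$q.2...yC.r|             
00000070  88 eb 6d c2 91 65 c1 bb  8c c2 8f fe fe fe fe fe  |..m..e..........|             
00000080  90 82 d8 b1 33 98 98 98  98 98 98 3a 3f 09 07 ed  |....3......:?...|             
00000090  ed ed ed 59 1a c3 fc 1c  27 f7 53                 |...Y....'.S     |             
                                                                                           
                                                                                           
                                                                                           


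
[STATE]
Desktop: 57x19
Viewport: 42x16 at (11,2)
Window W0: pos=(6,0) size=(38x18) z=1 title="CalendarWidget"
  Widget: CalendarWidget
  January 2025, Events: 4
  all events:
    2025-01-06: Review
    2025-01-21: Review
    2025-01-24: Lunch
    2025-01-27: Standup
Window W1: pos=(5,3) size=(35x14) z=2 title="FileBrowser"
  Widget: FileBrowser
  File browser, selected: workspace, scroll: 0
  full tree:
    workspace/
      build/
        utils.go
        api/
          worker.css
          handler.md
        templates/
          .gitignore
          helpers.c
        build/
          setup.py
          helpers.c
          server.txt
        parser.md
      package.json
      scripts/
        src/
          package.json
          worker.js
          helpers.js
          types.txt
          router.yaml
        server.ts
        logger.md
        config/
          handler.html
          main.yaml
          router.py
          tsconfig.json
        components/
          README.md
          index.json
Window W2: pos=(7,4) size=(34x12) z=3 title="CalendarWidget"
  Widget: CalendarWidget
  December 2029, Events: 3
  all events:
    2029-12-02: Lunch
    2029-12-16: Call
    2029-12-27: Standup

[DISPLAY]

────────────────────────────────┨         
━━━━━━━━━━━━━━━━━━━━━━━━━━━━┓   ┃         
━━━━━━━━━━━━━━━━━━━━━━━━━━━━━┓  ┃         
lendarWidget                 ┃  ┃         
─────────────────────────────┨  ┃         
      December 2029          ┃  ┃         
Tu We Th Fr Sa Su            ┃  ┃         
             1  2*           ┃  ┃         
 4  5  6  7  8  9            ┃  ┃         
11 12 13 14 15 16*           ┃  ┃         
18 19 20 21 22 23            ┃  ┃         
25 26 27* 28 29 30           ┃  ┃         
                             ┃  ┃         
━━━━━━━━━━━━━━━━━━━━━━━━━━━━━┛  ┃         
━━━━━━━━━━━━━━━━━━━━━━━━━━━━┛   ┃         
━━━━━━━━━━━━━━━━━━━━━━━━━━━━━━━━┛         


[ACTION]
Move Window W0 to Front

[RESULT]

────────────────────────────────┨         
        January 2025            ┃         
u We Th Fr Sa Su                ┃         
   1  2  3  4  5                ┃         
 7  8  9 10 11 12               ┃         
4 15 16 17 18 19                ┃         
1* 22 23 24* 25 26              ┃         
28 29 30 31                     ┃         
                                ┃         
                                ┃         
                                ┃         
                                ┃         
                                ┃         
                                ┃         
                                ┃         
━━━━━━━━━━━━━━━━━━━━━━━━━━━━━━━━┛         


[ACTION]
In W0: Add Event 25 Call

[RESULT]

────────────────────────────────┨         
        January 2025            ┃         
u We Th Fr Sa Su                ┃         
   1  2  3  4  5                ┃         
 7  8  9 10 11 12               ┃         
4 15 16 17 18 19                ┃         
1* 22 23 24* 25* 26             ┃         
28 29 30 31                     ┃         
                                ┃         
                                ┃         
                                ┃         
                                ┃         
                                ┃         
                                ┃         
                                ┃         
━━━━━━━━━━━━━━━━━━━━━━━━━━━━━━━━┛         


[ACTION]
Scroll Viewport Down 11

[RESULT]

        January 2025            ┃         
u We Th Fr Sa Su                ┃         
   1  2  3  4  5                ┃         
 7  8  9 10 11 12               ┃         
4 15 16 17 18 19                ┃         
1* 22 23 24* 25* 26             ┃         
28 29 30 31                     ┃         
                                ┃         
                                ┃         
                                ┃         
                                ┃         
                                ┃         
                                ┃         
                                ┃         
━━━━━━━━━━━━━━━━━━━━━━━━━━━━━━━━┛         
                                          


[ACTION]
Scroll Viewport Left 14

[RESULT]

     ┏┃            January 2025           
     ┃┃Mo Tu We Th Fr Sa Su               
     ┠┃       1  2  3  4  5               
     ┃┃ 6*  7  8  9 10 11 12              
     ┃┃13 14 15 16 17 18 19               
     ┃┃20 21* 22 23 24* 25* 26            
     ┃┃27* 28 29 30 31                    
     ┃┃                                   
     ┃┃                                   
     ┃┃                                   
     ┃┃                                   
     ┃┃                                   
     ┃┃                                   
     ┗┃                                   
      ┗━━━━━━━━━━━━━━━━━━━━━━━━━━━━━━━━━━━
                                          


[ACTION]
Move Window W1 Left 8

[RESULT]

┏━━━━━┃            January 2025           
┃ File┃Mo Tu We Th Fr Sa Su               
┠─────┃       1  2  3  4  5               
┃> [-]┃ 6*  7  8  9 10 11 12              
┃    [┃13 14 15 16 17 18 19               
┃    p┃20 21* 22 23 24* 25* 26            
┃    [┃27* 28 29 30 31                    
┃     ┃                                   
┃     ┃                                   
┃     ┃                                   
┃     ┃                                   
┃     ┃                                   
┃     ┃                                   
┗━━━━━┃                                   
      ┗━━━━━━━━━━━━━━━━━━━━━━━━━━━━━━━━━━━
                                          
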